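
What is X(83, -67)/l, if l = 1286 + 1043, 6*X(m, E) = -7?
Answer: -7/13974 ≈ -0.00050093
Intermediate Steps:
X(m, E) = -7/6 (X(m, E) = (⅙)*(-7) = -7/6)
l = 2329
X(83, -67)/l = -7/6/2329 = -7/6*1/2329 = -7/13974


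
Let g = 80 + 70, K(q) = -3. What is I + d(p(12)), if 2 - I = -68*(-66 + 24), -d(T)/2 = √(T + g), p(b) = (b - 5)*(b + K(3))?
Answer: -2854 - 2*√213 ≈ -2883.2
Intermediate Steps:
g = 150
p(b) = (-5 + b)*(-3 + b) (p(b) = (b - 5)*(b - 3) = (-5 + b)*(-3 + b))
d(T) = -2*√(150 + T) (d(T) = -2*√(T + 150) = -2*√(150 + T))
I = -2854 (I = 2 - (-68)*(-66 + 24) = 2 - (-68)*(-42) = 2 - 1*2856 = 2 - 2856 = -2854)
I + d(p(12)) = -2854 - 2*√(150 + (15 + 12² - 8*12)) = -2854 - 2*√(150 + (15 + 144 - 96)) = -2854 - 2*√(150 + 63) = -2854 - 2*√213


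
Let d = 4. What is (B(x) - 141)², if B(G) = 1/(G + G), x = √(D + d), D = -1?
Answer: (846 - √3)²/36 ≈ 19800.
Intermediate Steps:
x = √3 (x = √(-1 + 4) = √3 ≈ 1.7320)
B(G) = 1/(2*G)
(B(x) - 141)² = (1/(2*(√3)) - 141)² = ((√3/3)/2 - 141)² = (√3/6 - 141)² = (-141 + √3/6)²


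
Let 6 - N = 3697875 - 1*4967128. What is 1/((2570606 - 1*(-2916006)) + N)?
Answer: 1/6755871 ≈ 1.4802e-7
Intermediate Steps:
N = 1269259 (N = 6 - (3697875 - 1*4967128) = 6 - (3697875 - 4967128) = 6 - 1*(-1269253) = 6 + 1269253 = 1269259)
1/((2570606 - 1*(-2916006)) + N) = 1/((2570606 - 1*(-2916006)) + 1269259) = 1/((2570606 + 2916006) + 1269259) = 1/(5486612 + 1269259) = 1/6755871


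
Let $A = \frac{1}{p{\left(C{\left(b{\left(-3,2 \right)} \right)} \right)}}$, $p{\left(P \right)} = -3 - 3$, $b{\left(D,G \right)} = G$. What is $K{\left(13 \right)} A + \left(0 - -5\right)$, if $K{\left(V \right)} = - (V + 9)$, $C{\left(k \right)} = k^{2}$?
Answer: $\frac{26}{3} \approx 8.6667$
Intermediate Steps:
$p{\left(P \right)} = -6$
$A = - \frac{1}{6}$ ($A = \frac{1}{-6} = - \frac{1}{6} \approx -0.16667$)
$K{\left(V \right)} = -9 - V$ ($K{\left(V \right)} = - (9 + V) = -9 - V$)
$K{\left(13 \right)} A + \left(0 - -5\right) = \left(-9 - 13\right) \left(- \frac{1}{6}\right) + \left(0 - -5\right) = \left(-9 - 13\right) \left(- \frac{1}{6}\right) + \left(0 + 5\right) = \left(-22\right) \left(- \frac{1}{6}\right) + 5 = \frac{11}{3} + 5 = \frac{26}{3}$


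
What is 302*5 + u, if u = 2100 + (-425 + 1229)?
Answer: 4414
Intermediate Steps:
u = 2904 (u = 2100 + 804 = 2904)
302*5 + u = 302*5 + 2904 = 1510 + 2904 = 4414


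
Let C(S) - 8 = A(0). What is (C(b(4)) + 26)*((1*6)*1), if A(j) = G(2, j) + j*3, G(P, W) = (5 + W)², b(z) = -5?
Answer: 354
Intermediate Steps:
A(j) = (5 + j)² + 3*j (A(j) = (5 + j)² + j*3 = (5 + j)² + 3*j)
C(S) = 33 (C(S) = 8 + ((5 + 0)² + 3*0) = 8 + (5² + 0) = 8 + (25 + 0) = 8 + 25 = 33)
(C(b(4)) + 26)*((1*6)*1) = (33 + 26)*((1*6)*1) = 59*(6*1) = 59*6 = 354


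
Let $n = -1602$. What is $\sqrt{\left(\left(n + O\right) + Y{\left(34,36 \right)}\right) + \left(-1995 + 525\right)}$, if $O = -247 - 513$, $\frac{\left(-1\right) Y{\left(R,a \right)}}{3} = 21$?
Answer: $i \sqrt{3895} \approx 62.41 i$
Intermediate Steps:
$Y{\left(R,a \right)} = -63$ ($Y{\left(R,a \right)} = \left(-3\right) 21 = -63$)
$O = -760$ ($O = -247 - 513 = -760$)
$\sqrt{\left(\left(n + O\right) + Y{\left(34,36 \right)}\right) + \left(-1995 + 525\right)} = \sqrt{\left(\left(-1602 - 760\right) - 63\right) + \left(-1995 + 525\right)} = \sqrt{\left(-2362 - 63\right) - 1470} = \sqrt{-2425 - 1470} = \sqrt{-3895} = i \sqrt{3895}$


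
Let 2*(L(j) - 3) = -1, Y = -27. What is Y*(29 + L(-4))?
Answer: -1701/2 ≈ -850.50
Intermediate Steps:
L(j) = 5/2 (L(j) = 3 + (1/2)*(-1) = 3 - 1/2 = 5/2)
Y*(29 + L(-4)) = -27*(29 + 5/2) = -27*63/2 = -1701/2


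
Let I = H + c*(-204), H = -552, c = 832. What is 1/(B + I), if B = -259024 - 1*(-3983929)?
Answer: 1/3554625 ≈ 2.8132e-7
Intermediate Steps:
I = -170280 (I = -552 + 832*(-204) = -552 - 169728 = -170280)
B = 3724905 (B = -259024 + 3983929 = 3724905)
1/(B + I) = 1/(3724905 - 170280) = 1/3554625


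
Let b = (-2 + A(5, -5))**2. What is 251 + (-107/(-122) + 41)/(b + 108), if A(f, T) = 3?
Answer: 3342907/13298 ≈ 251.38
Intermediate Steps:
b = 1 (b = (-2 + 3)**2 = 1**2 = 1)
251 + (-107/(-122) + 41)/(b + 108) = 251 + (-107/(-122) + 41)/(1 + 108) = 251 + (-107*(-1/122) + 41)/109 = 251 + (107/122 + 41)*(1/109) = 251 + (5109/122)*(1/109) = 251 + 5109/13298 = 3342907/13298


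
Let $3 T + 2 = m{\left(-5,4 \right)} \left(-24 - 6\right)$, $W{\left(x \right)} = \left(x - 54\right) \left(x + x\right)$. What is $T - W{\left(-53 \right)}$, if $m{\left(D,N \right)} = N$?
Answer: $- \frac{34148}{3} \approx -11383.0$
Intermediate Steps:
$W{\left(x \right)} = 2 x \left(-54 + x\right)$ ($W{\left(x \right)} = \left(-54 + x\right) 2 x = 2 x \left(-54 + x\right)$)
$T = - \frac{122}{3}$ ($T = - \frac{2}{3} + \frac{4 \left(-24 - 6\right)}{3} = - \frac{2}{3} + \frac{4 \left(-30\right)}{3} = - \frac{2}{3} + \frac{1}{3} \left(-120\right) = - \frac{2}{3} - 40 = - \frac{122}{3} \approx -40.667$)
$T - W{\left(-53 \right)} = - \frac{122}{3} - 2 \left(-53\right) \left(-54 - 53\right) = - \frac{122}{3} - 2 \left(-53\right) \left(-107\right) = - \frac{122}{3} - 11342 = - \frac{34148}{3}$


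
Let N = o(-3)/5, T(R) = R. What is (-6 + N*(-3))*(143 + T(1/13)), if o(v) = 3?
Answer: -1116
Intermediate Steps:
N = ⅗ (N = 3/5 = 3*(⅕) = ⅗ ≈ 0.60000)
(-6 + N*(-3))*(143 + T(1/13)) = (-6 + (⅗)*(-3))*(143 + 1/13) = (-6 - 9/5)*(143 + 1/13) = -39/5*1860/13 = -1116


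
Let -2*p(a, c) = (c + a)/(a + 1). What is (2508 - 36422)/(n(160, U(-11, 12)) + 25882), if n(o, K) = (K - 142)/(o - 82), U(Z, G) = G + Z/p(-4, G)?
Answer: -10581168/8074631 ≈ -1.3104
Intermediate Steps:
p(a, c) = -(a + c)/(2*(1 + a)) (p(a, c) = -(c + a)/(2*(a + 1)) = -(a + c)/(2*(1 + a)))
U(Z, G) = G + Z/(-⅔ + G/6) (U(Z, G) = G + Z/(((-1*(-4) - G)/(2*(1 - 4)))) = G + Z/(((½)*(4 - G)/(-3))) = G + Z/(((½)*(-⅓)*(4 - G))) = G + Z/(-⅔ + G/6))
n(o, K) = (-142 + K)/(-82 + o)
(2508 - 36422)/(n(160, U(-11, 12)) + 25882) = (2508 - 36422)/((-142 + (6*(-11) + 12*(-4 + 12))/(-4 + 12))/(-82 + 160) + 25882) = -33914/((-142 + (-66 + 12*8)/8)/78 + 25882) = -33914/((-142 + (-66 + 96)/8)/78 + 25882) = -33914/((-142 + (⅛)*30)/78 + 25882) = -33914/((-142 + 15/4)/78 + 25882) = -33914/((1/78)*(-553/4) + 25882) = -33914/(-553/312 + 25882) = -33914/8074631/312 = -33914*312/8074631 = -10581168/8074631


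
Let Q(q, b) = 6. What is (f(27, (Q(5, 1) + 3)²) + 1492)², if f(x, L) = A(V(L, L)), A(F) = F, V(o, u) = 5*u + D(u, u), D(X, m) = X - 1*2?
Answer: 3904576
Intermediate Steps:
D(X, m) = -2 + X (D(X, m) = X - 2 = -2 + X)
V(o, u) = -2 + 6*u (V(o, u) = 5*u + (-2 + u) = -2 + 6*u)
f(x, L) = -2 + 6*L
(f(27, (Q(5, 1) + 3)²) + 1492)² = ((-2 + 6*(6 + 3)²) + 1492)² = ((-2 + 6*9²) + 1492)² = ((-2 + 6*81) + 1492)² = ((-2 + 486) + 1492)² = (484 + 1492)² = 1976² = 3904576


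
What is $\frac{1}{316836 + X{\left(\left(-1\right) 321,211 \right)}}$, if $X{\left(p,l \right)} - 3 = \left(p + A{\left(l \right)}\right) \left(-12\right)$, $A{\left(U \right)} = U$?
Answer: $\frac{1}{318159} \approx 3.1431 \cdot 10^{-6}$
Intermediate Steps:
$X{\left(p,l \right)} = 3 - 12 l - 12 p$ ($X{\left(p,l \right)} = 3 + \left(p + l\right) \left(-12\right) = 3 + \left(l + p\right) \left(-12\right) = 3 - \left(12 l + 12 p\right) = 3 - 12 l - 12 p$)
$\frac{1}{316836 + X{\left(\left(-1\right) 321,211 \right)}} = \frac{1}{316836 - \left(2529 + 12 \left(-1\right) 321\right)} = \frac{1}{316836 - -1323} = \frac{1}{316836 + \left(3 - 2532 + 3852\right)} = \frac{1}{316836 + 1323} = \frac{1}{318159}$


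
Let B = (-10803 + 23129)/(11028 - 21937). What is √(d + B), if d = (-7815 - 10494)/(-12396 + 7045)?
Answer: √7809074676980845/58374059 ≈ 1.5138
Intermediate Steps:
d = 18309/5351 (d = -18309/(-5351) = -18309*(-1/5351) = 18309/5351 ≈ 3.4216)
B = -12326/10909 (B = 12326/(-10909) = 12326*(-1/10909) = -12326/10909 ≈ -1.1299)
√(d + B) = √(18309/5351 - 12326/10909) = √(133776455/58374059) = √7809074676980845/58374059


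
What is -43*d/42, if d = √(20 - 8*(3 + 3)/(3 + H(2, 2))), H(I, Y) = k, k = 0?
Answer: -43/21 ≈ -2.0476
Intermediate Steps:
H(I, Y) = 0
d = 2 (d = √(20 - 8*(3 + 3)/(3 + 0)) = √(20 - 48/3) = √(20 - 8*2) = √(20 - 16) = √4 = 2)
-43*d/42 = -43*2/42 = -86*1/42 = -43/21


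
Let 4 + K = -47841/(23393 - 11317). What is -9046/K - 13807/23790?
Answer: 103899205433/91491582 ≈ 1135.6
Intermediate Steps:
K = -96145/12076 (K = -4 - 47841/(23393 - 11317) = -4 - 47841/12076 = -96145/12076 ≈ -7.9617)
-9046/K - 13807/23790 = -9046/(-96145/12076) - 13807/23790 = -9046*(-12076/96145) - 13807*1/23790 = 109239496/96145 - 13807/23790 = 103899205433/91491582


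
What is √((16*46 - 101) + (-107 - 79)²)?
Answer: 7*√719 ≈ 187.70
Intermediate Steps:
√((16*46 - 101) + (-107 - 79)²) = √((736 - 101) + (-186)²) = √(635 + 34596) = √35231 = 7*√719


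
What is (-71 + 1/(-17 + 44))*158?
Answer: -302728/27 ≈ -11212.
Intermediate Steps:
(-71 + 1/(-17 + 44))*158 = (-71 + 1/27)*158 = -1916/27*158 = -302728/27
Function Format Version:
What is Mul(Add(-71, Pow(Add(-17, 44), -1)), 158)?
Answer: Rational(-302728, 27) ≈ -11212.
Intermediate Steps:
Mul(Add(-71, Pow(Add(-17, 44), -1)), 158) = Mul(Add(-71, Pow(27, -1)), 158) = Mul(Add(-71, Rational(1, 27)), 158) = Mul(Rational(-1916, 27), 158) = Rational(-302728, 27)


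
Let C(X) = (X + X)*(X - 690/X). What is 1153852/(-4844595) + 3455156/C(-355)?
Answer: 8103248966/598223955 ≈ 13.546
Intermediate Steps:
C(X) = 2*X*(X - 690/X) (C(X) = (2*X)*(X - 690/X) = 2*X*(X - 690/X))
1153852/(-4844595) + 3455156/C(-355) = 1153852/(-4844595) + 3455156/(-1380 + 2*(-355)²) = 1153852*(-1/4844595) + 3455156/(-1380 + 2*126025) = -5684/23865 + 3455156/(-1380 + 252050) = -5684/23865 + 3455156/250670 = -5684/23865 + 3455156*(1/250670) = -5684/23865 + 1727578/125335 = 8103248966/598223955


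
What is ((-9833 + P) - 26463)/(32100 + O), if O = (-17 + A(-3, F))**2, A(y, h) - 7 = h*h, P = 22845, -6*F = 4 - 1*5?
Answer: -17432496/41730481 ≈ -0.41774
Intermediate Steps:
F = 1/6 (F = -(4 - 1*5)/6 = -(4 - 5)/6 = -1/6*(-1) = 1/6 ≈ 0.16667)
A(y, h) = 7 + h**2 (A(y, h) = 7 + h*h = 7 + h**2)
O = 128881/1296 (O = (-17 + (7 + (1/6)**2))**2 = (-17 + (7 + 1/36))**2 = (-17 + 253/36)**2 = (-359/36)**2 = 128881/1296 ≈ 99.445)
((-9833 + P) - 26463)/(32100 + O) = ((-9833 + 22845) - 26463)/(32100 + 128881/1296) = (13012 - 26463)/(41730481/1296) = -13451*1296/41730481 = -17432496/41730481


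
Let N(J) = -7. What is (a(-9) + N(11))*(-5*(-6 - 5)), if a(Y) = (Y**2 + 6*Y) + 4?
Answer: 1320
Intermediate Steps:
a(Y) = 4 + Y**2 + 6*Y
(a(-9) + N(11))*(-5*(-6 - 5)) = ((4 + (-9)**2 + 6*(-9)) - 7)*(-5*(-6 - 5)) = ((4 + 81 - 54) - 7)*(-5*(-11)) = (31 - 7)*55 = 24*55 = 1320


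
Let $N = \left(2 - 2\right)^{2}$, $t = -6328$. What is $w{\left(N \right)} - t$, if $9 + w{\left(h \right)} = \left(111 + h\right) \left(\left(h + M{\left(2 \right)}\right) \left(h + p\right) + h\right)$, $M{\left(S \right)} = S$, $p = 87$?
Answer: $25633$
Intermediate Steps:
$N = 0$ ($N = 0^{2} = 0$)
$w{\left(h \right)} = -9 + \left(111 + h\right) \left(h + \left(2 + h\right) \left(87 + h\right)\right)$ ($w{\left(h \right)} = -9 + \left(111 + h\right) \left(\left(h + 2\right) \left(h + 87\right) + h\right) = -9 + \left(111 + h\right) \left(\left(2 + h\right) \left(87 + h\right) + h\right) = -9 + \left(111 + h\right) \left(h + \left(2 + h\right) \left(87 + h\right)\right)$)
$w{\left(N \right)} - t = \left(19305 + 0^{3} + 201 \cdot 0^{2} + 10164 \cdot 0\right) - -6328 = \left(19305 + 0 + 201 \cdot 0 + 0\right) + 6328 = \left(19305 + 0 + 0 + 0\right) + 6328 = 19305 + 6328 = 25633$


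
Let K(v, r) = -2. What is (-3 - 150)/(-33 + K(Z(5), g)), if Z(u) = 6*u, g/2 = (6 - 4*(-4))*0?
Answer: 153/35 ≈ 4.3714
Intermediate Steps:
g = 0 (g = 2*((6 - 4*(-4))*0) = 2*((6 + 16)*0) = 2*(22*0) = 2*0 = 0)
(-3 - 150)/(-33 + K(Z(5), g)) = (-3 - 150)/(-33 - 2) = -153/(-35) = -153*(-1/35) = 153/35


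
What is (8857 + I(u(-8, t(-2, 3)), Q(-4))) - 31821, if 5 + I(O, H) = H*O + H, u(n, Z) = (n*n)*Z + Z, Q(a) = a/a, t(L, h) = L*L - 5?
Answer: -23033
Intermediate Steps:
t(L, h) = -5 + L² (t(L, h) = L² - 5 = -5 + L²)
Q(a) = 1
u(n, Z) = Z + Z*n² (u(n, Z) = n²*Z + Z = Z*n² + Z = Z + Z*n²)
I(O, H) = -5 + H + H*O (I(O, H) = -5 + (H*O + H) = -5 + (H + H*O) = -5 + H + H*O)
(8857 + I(u(-8, t(-2, 3)), Q(-4))) - 31821 = (8857 + (-5 + 1 + 1*((-5 + (-2)²)*(1 + (-8)²)))) - 31821 = (8857 + (-5 + 1 + 1*((-5 + 4)*(1 + 64)))) - 31821 = (8857 + (-5 + 1 + 1*(-1*65))) - 31821 = (8857 + (-5 + 1 + 1*(-65))) - 31821 = (8857 + (-5 + 1 - 65)) - 31821 = (8857 - 69) - 31821 = 8788 - 31821 = -23033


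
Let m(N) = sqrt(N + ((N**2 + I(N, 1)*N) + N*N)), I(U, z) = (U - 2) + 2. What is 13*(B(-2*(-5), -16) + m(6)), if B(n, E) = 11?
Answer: 143 + 13*sqrt(114) ≈ 281.80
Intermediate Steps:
I(U, z) = U (I(U, z) = (-2 + U) + 2 = U)
m(N) = sqrt(N + 3*N**2) (m(N) = sqrt(N + ((N**2 + N*N) + N*N)) = sqrt(N + ((N**2 + N**2) + N**2)) = sqrt(N + (2*N**2 + N**2)) = sqrt(N + 3*N**2))
13*(B(-2*(-5), -16) + m(6)) = 13*(11 + sqrt(6*(1 + 3*6))) = 13*(11 + sqrt(6*(1 + 18))) = 13*(11 + sqrt(6*19)) = 13*(11 + sqrt(114)) = 143 + 13*sqrt(114)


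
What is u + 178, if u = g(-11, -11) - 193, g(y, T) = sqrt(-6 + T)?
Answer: -15 + I*sqrt(17) ≈ -15.0 + 4.1231*I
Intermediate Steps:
u = -193 + I*sqrt(17) (u = sqrt(-6 - 11) - 193 = sqrt(-17) - 193 = I*sqrt(17) - 193 = -193 + I*sqrt(17) ≈ -193.0 + 4.1231*I)
u + 178 = (-193 + I*sqrt(17)) + 178 = -15 + I*sqrt(17)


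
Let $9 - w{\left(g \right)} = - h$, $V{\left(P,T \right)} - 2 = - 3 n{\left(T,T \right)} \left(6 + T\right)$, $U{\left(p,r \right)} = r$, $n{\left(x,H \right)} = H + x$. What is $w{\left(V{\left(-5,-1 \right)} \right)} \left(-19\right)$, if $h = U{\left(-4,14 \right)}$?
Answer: $-437$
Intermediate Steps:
$h = 14$
$V{\left(P,T \right)} = 2 - 6 T \left(6 + T\right)$ ($V{\left(P,T \right)} = 2 + - 3 \left(T + T\right) \left(6 + T\right) = 2 + - 3 \cdot 2 T \left(6 + T\right) = 2 + - 6 T \left(6 + T\right) = 2 - 6 T \left(6 + T\right)$)
$w{\left(g \right)} = 23$ ($w{\left(g \right)} = 9 - \left(-1\right) 14 = 9 - -14 = 9 + 14 = 23$)
$w{\left(V{\left(-5,-1 \right)} \right)} \left(-19\right) = 23 \left(-19\right) = -437$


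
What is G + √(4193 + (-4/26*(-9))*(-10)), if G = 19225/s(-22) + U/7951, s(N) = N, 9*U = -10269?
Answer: -152883077/174922 + 11*√5837/13 ≈ -809.36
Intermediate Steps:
U = -1141 (U = (⅑)*(-10269) = -1141)
G = -152883077/174922 (G = 19225/(-22) - 1141/7951 = 19225*(-1/22) - 1141*1/7951 = -19225/22 - 1141/7951 = -152883077/174922 ≈ -874.01)
G + √(4193 + (-4/26*(-9))*(-10)) = -152883077/174922 + √(4193 + (-4/26*(-9))*(-10)) = -152883077/174922 + √(4193 + (-4*1/26*(-9))*(-10)) = -152883077/174922 + √(4193 - 2/13*(-9)*(-10)) = -152883077/174922 + √(4193 + (18/13)*(-10)) = -152883077/174922 + √(4193 - 180/13) = -152883077/174922 + √(54329/13) = -152883077/174922 + 11*√5837/13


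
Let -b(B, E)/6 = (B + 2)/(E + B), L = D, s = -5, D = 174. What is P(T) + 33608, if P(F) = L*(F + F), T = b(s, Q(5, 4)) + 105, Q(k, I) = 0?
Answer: 344476/5 ≈ 68895.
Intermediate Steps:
L = 174
b(B, E) = -6*(2 + B)/(B + E) (b(B, E) = -6*(B + 2)/(E + B) = -6*(2 + B)/(B + E))
T = 507/5 (T = 6*(-2 - 1*(-5))/(-5 + 0) + 105 = 6*(-2 + 5)/(-5) + 105 = 6*(-⅕)*3 + 105 = -18/5 + 105 = 507/5 ≈ 101.40)
P(F) = 348*F (P(F) = 174*(F + F) = 174*(2*F) = 348*F)
P(T) + 33608 = 348*(507/5) + 33608 = 176436/5 + 33608 = 344476/5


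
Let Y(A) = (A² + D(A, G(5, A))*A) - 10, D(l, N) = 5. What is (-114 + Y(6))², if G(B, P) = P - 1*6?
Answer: 3364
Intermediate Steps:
G(B, P) = -6 + P (G(B, P) = P - 6 = -6 + P)
Y(A) = -10 + A² + 5*A (Y(A) = (A² + 5*A) - 10 = -10 + A² + 5*A)
(-114 + Y(6))² = (-114 + (-10 + 6² + 5*6))² = (-114 + (-10 + 36 + 30))² = (-114 + 56)² = (-58)² = 3364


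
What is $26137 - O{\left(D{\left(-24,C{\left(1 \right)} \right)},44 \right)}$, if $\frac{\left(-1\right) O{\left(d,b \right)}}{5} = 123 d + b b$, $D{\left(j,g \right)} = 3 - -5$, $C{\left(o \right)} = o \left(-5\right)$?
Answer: $40737$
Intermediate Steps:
$C{\left(o \right)} = - 5 o$
$D{\left(j,g \right)} = 8$ ($D{\left(j,g \right)} = 3 + 5 = 8$)
$O{\left(d,b \right)} = - 615 d - 5 b^{2}$ ($O{\left(d,b \right)} = - 5 \left(123 d + b b\right) = - 5 \left(123 d + b^{2}\right) = - 5 \left(b^{2} + 123 d\right) = - 615 d - 5 b^{2}$)
$26137 - O{\left(D{\left(-24,C{\left(1 \right)} \right)},44 \right)} = 26137 - \left(\left(-615\right) 8 - 5 \cdot 44^{2}\right) = 26137 - \left(-4920 - 9680\right) = 26137 - -14600 = 26137 + 14600 = 40737$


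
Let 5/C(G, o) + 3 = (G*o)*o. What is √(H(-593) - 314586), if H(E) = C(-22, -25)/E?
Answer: I*√20923949541505423181/8155529 ≈ 560.88*I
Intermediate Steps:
C(G, o) = 5/(-3 + G*o²) (C(G, o) = 5/(-3 + (G*o)*o) = 5/(-3 + G*o²))
H(E) = -5/(13753*E) (H(E) = (5/(-3 - 22*(-25)²))/E = (5/(-3 - 22*625))/E = (5/(-3 - 13750))/E = (5/(-13753))/E = (5*(-1/13753))/E = -5/(13753*E))
√(H(-593) - 314586) = √(-5/13753/(-593) - 314586) = √(-5/13753*(-1/593) - 314586) = √(5/8155529 - 314586) = √(-2565615245989/8155529) = I*√20923949541505423181/8155529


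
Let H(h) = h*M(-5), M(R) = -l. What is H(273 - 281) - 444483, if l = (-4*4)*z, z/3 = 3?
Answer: -445635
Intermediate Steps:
z = 9 (z = 3*3 = 9)
l = -144 (l = -4*4*9 = -16*9 = -144)
M(R) = 144 (M(R) = -1*(-144) = 144)
H(h) = 144*h (H(h) = h*144 = 144*h)
H(273 - 281) - 444483 = 144*(273 - 281) - 444483 = 144*(-8) - 444483 = -1152 - 444483 = -445635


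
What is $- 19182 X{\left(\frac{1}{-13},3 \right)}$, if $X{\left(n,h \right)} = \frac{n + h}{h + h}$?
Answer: $- \frac{121486}{13} \approx -9345.1$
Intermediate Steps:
$X{\left(n,h \right)} = \frac{h + n}{2 h}$
$- 19182 X{\left(\frac{1}{-13},3 \right)} = - 19182 \frac{3 + \frac{1}{-13}}{2 \cdot 3} = - 19182 \cdot \frac{1}{2} \cdot \frac{1}{3} \left(3 - \frac{1}{13}\right) = - 19182 \cdot \frac{1}{2} \cdot \frac{1}{3} \cdot \frac{38}{13} = \left(-19182\right) \frac{19}{39} = - \frac{121486}{13}$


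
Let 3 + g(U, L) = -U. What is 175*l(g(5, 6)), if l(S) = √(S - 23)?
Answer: 175*I*√31 ≈ 974.36*I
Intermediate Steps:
g(U, L) = -3 - U
l(S) = √(-23 + S)
175*l(g(5, 6)) = 175*√(-23 + (-3 - 1*5)) = 175*√(-23 + (-3 - 5)) = 175*√(-23 - 8) = 175*√(-31) = 175*(I*√31) = 175*I*√31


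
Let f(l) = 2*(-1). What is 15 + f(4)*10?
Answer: -5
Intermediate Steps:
f(l) = -2
15 + f(4)*10 = 15 - 2*10 = 15 - 20 = -5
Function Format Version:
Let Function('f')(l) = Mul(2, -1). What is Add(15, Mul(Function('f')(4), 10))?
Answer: -5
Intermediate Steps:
Function('f')(l) = -2
Add(15, Mul(Function('f')(4), 10)) = Add(15, Mul(-2, 10)) = Add(15, -20) = -5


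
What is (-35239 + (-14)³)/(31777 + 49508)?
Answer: -12661/27095 ≈ -0.46728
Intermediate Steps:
(-35239 + (-14)³)/(31777 + 49508) = (-35239 - 2744)/81285 = -37983*1/81285 = -12661/27095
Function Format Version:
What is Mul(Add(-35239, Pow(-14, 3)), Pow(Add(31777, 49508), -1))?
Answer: Rational(-12661, 27095) ≈ -0.46728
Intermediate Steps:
Mul(Add(-35239, Pow(-14, 3)), Pow(Add(31777, 49508), -1)) = Mul(Add(-35239, -2744), Pow(81285, -1)) = Mul(-37983, Rational(1, 81285)) = Rational(-12661, 27095)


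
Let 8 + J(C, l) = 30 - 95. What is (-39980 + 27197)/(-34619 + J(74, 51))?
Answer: 4261/11564 ≈ 0.36847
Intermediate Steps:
J(C, l) = -73 (J(C, l) = -8 + (30 - 95) = -8 - 65 = -73)
(-39980 + 27197)/(-34619 + J(74, 51)) = (-39980 + 27197)/(-34619 - 73) = -12783/(-34692) = -12783*(-1/34692) = 4261/11564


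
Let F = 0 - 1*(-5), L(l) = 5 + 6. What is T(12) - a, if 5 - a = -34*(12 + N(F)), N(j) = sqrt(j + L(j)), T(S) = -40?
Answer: -589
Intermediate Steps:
L(l) = 11
F = 5 (F = 0 + 5 = 5)
N(j) = sqrt(11 + j) (N(j) = sqrt(j + 11) = sqrt(11 + j))
a = 549 (a = 5 - (-34)*(12 + sqrt(11 + 5)) = 5 - (-34)*(12 + sqrt(16)) = 5 - (-34)*(12 + 4) = 5 - (-34)*16 = 5 - 1*(-544) = 5 + 544 = 549)
T(12) - a = -40 - 1*549 = -40 - 549 = -589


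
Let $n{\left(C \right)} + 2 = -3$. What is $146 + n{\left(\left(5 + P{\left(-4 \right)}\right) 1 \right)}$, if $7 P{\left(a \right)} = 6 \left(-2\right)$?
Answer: $141$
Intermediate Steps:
$P{\left(a \right)} = - \frac{12}{7}$ ($P{\left(a \right)} = \frac{6 \left(-2\right)}{7} = \frac{1}{7} \left(-12\right) = - \frac{12}{7}$)
$n{\left(C \right)} = -5$ ($n{\left(C \right)} = -2 - 3 = -5$)
$146 + n{\left(\left(5 + P{\left(-4 \right)}\right) 1 \right)} = 146 - 5 = 141$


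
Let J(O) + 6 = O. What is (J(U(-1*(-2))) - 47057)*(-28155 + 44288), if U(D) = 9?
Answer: -759122182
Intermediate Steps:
J(O) = -6 + O
(J(U(-1*(-2))) - 47057)*(-28155 + 44288) = ((-6 + 9) - 47057)*(-28155 + 44288) = (3 - 47057)*16133 = -47054*16133 = -759122182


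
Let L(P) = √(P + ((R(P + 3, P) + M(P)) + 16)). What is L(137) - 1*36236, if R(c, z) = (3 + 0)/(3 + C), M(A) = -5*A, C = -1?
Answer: -36236 + I*√2122/2 ≈ -36236.0 + 23.033*I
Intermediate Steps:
R(c, z) = 3/2 (R(c, z) = (3 + 0)/(3 - 1) = 3/2)
L(P) = √(35/2 - 4*P) (L(P) = √(P + ((3/2 - 5*P) + 16)) = √(P + (35/2 - 5*P)) = √(35/2 - 4*P))
L(137) - 1*36236 = √(70 - 16*137)/2 - 1*36236 = √(70 - 2192)/2 - 36236 = √(-2122)/2 - 36236 = (I*√2122)/2 - 36236 = I*√2122/2 - 36236 = -36236 + I*√2122/2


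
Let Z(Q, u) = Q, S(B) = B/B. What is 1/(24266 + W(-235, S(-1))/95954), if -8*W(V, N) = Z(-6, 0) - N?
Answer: 767632/18627358119 ≈ 4.1210e-5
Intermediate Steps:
S(B) = 1
W(V, N) = ¾ + N/8 (W(V, N) = -(-6 - N)/8 = ¾ + N/8)
1/(24266 + W(-235, S(-1))/95954) = 1/(24266 + (¾ + (⅛)*1)/95954) = 1/(24266 + (¾ + ⅛)*(1/95954)) = 1/(24266 + (7/8)*(1/95954)) = 1/(24266 + 7/767632) = 1/(18627358119/767632) = 767632/18627358119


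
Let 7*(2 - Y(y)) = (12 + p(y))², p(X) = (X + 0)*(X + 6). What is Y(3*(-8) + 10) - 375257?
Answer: -2642161/7 ≈ -3.7745e+5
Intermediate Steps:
p(X) = X*(6 + X)
Y(y) = 2 - (12 + y*(6 + y))²/7
Y(3*(-8) + 10) - 375257 = (2 - (12 + (3*(-8) + 10)*(6 + (3*(-8) + 10)))²/7) - 375257 = (2 - (12 + (-24 + 10)*(6 + (-24 + 10)))²/7) - 375257 = (2 - (12 - 14*(6 - 14))²/7) - 375257 = (2 - (12 - 14*(-8))²/7) - 375257 = (2 - (12 + 112)²/7) - 375257 = (2 - ⅐*124²) - 375257 = (2 - ⅐*15376) - 375257 = (2 - 15376/7) - 375257 = -15362/7 - 375257 = -2642161/7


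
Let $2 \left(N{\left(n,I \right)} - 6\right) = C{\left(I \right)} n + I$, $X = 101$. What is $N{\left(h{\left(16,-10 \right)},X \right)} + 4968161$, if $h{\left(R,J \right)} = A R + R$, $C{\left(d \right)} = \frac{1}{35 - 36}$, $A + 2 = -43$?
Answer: $\frac{9937139}{2} \approx 4.9686 \cdot 10^{6}$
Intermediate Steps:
$A = -45$ ($A = -2 - 43 = -45$)
$C{\left(d \right)} = -1$ ($C{\left(d \right)} = \frac{1}{-1} = -1$)
$h{\left(R,J \right)} = - 44 R$ ($h{\left(R,J \right)} = - 45 R + R = - 44 R$)
$N{\left(n,I \right)} = 6 + \frac{I}{2} - \frac{n}{2}$ ($N{\left(n,I \right)} = 6 + \frac{- n + I}{2} = 6 + \frac{I - n}{2} = 6 + \left(\frac{I}{2} - \frac{n}{2}\right) = 6 + \frac{I}{2} - \frac{n}{2}$)
$N{\left(h{\left(16,-10 \right)},X \right)} + 4968161 = \left(6 + \frac{1}{2} \cdot 101 - \frac{\left(-44\right) 16}{2}\right) + 4968161 = \left(6 + \frac{101}{2} - -352\right) + 4968161 = \left(6 + \frac{101}{2} + 352\right) + 4968161 = \frac{817}{2} + 4968161 = \frac{9937139}{2}$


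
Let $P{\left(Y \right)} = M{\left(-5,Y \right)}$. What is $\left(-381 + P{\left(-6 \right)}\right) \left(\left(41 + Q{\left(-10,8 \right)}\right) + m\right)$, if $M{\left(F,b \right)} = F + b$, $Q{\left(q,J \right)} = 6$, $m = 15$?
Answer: $-24304$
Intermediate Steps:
$P{\left(Y \right)} = -5 + Y$
$\left(-381 + P{\left(-6 \right)}\right) \left(\left(41 + Q{\left(-10,8 \right)}\right) + m\right) = \left(-381 - 11\right) \left(\left(41 + 6\right) + 15\right) = \left(-381 - 11\right) \left(47 + 15\right) = \left(-392\right) 62 = -24304$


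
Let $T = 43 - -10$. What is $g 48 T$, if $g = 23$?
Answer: $58512$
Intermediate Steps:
$T = 53$ ($T = 43 + 10 = 53$)
$g 48 T = 23 \cdot 48 \cdot 53 = 1104 \cdot 53 = 58512$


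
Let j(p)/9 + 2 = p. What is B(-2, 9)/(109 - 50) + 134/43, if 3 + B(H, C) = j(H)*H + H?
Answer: 10787/2537 ≈ 4.2519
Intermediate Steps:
j(p) = -18 + 9*p
B(H, C) = -3 + H + H*(-18 + 9*H) (B(H, C) = -3 + ((-18 + 9*H)*H + H) = -3 + (H*(-18 + 9*H) + H) = -3 + (H + H*(-18 + 9*H)) = -3 + H + H*(-18 + 9*H))
B(-2, 9)/(109 - 50) + 134/43 = (-3 - 2 + 9*(-2)*(-2 - 2))/(109 - 50) + 134/43 = (-3 - 2 + 9*(-2)*(-4))/59 + 134*(1/43) = (-3 - 2 + 72)*(1/59) + 134/43 = 67*(1/59) + 134/43 = 67/59 + 134/43 = 10787/2537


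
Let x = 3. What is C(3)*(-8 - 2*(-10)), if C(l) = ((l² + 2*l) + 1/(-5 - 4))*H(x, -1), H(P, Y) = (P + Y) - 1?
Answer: 536/3 ≈ 178.67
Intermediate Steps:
H(P, Y) = -1 + P + Y
C(l) = -⅑ + l² + 2*l (C(l) = ((l² + 2*l) + 1/(-5 - 4))*(-1 + 3 - 1) = ((l² + 2*l) + 1/(-9))*1 = ((l² + 2*l) - ⅑)*1 = (-⅑ + l² + 2*l)*1 = -⅑ + l² + 2*l)
C(3)*(-8 - 2*(-10)) = (-⅑ + 3² + 2*3)*(-8 - 2*(-10)) = (-⅑ + 9 + 6)*(-8 + 20) = (134/9)*12 = 536/3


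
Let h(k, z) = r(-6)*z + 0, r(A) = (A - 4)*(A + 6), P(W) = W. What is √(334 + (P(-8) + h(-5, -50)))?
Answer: √326 ≈ 18.055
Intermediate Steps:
r(A) = (-4 + A)*(6 + A)
h(k, z) = 0 (h(k, z) = (-24 + (-6)² + 2*(-6))*z + 0 = (-24 + 36 - 12)*z + 0 = 0*z + 0 = 0 + 0 = 0)
√(334 + (P(-8) + h(-5, -50))) = √(334 + (-8 + 0)) = √(334 - 8) = √326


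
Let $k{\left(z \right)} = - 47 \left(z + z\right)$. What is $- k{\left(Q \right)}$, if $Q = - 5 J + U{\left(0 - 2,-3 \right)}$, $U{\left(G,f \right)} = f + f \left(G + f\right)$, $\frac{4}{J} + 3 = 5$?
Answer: $188$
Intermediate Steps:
$J = 2$ ($J = \frac{4}{-3 + 5} = \frac{4}{2} = 4 \cdot \frac{1}{2} = 2$)
$Q = 2$ ($Q = \left(-5\right) 2 - 3 \left(1 + \left(0 - 2\right) - 3\right) = -10 - 3 \left(1 - 2 - 3\right) = -10 - -12 = -10 + 12 = 2$)
$k{\left(z \right)} = - 94 z$ ($k{\left(z \right)} = - 47 \cdot 2 z = - 94 z$)
$- k{\left(Q \right)} = - \left(-94\right) 2 = \left(-1\right) \left(-188\right) = 188$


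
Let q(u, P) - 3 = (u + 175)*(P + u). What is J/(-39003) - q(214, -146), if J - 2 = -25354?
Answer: -1031799013/39003 ≈ -26454.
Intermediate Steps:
J = -25352 (J = 2 - 25354 = -25352)
q(u, P) = 3 + (175 + u)*(P + u) (q(u, P) = 3 + (u + 175)*(P + u) = 3 + (175 + u)*(P + u))
J/(-39003) - q(214, -146) = -25352/(-39003) - (3 + 214**2 + 175*(-146) + 175*214 - 146*214) = -25352*(-1/39003) - (3 + 45796 - 25550 + 37450 - 31244) = 25352/39003 - 1*26455 = 25352/39003 - 26455 = -1031799013/39003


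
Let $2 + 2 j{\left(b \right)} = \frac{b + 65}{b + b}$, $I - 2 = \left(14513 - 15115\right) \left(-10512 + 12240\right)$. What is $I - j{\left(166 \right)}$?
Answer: $- \frac{690728223}{664} \approx -1.0403 \cdot 10^{6}$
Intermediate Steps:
$I = -1040254$ ($I = 2 + \left(14513 - 15115\right) \left(-10512 + 12240\right) = 2 - 1040256 = -1040254$)
$j{\left(b \right)} = -1 + \frac{65 + b}{4 b}$ ($j{\left(b \right)} = -1 + \frac{\left(b + 65\right) \frac{1}{b + b}}{2} = -1 + \frac{\left(65 + b\right) \frac{1}{2 b}}{2} = -1 + \frac{\frac{1}{2} \frac{1}{b} \left(65 + b\right)}{2} = -1 + \frac{65 + b}{4 b}$)
$I - j{\left(166 \right)} = -1040254 - \frac{65 - 498}{4 \cdot 166} = -1040254 - \frac{1}{4} \cdot \frac{1}{166} \left(65 - 498\right) = -1040254 - \frac{1}{4} \cdot \frac{1}{166} \left(-433\right) = -1040254 - - \frac{433}{664} = -1040254 + \frac{433}{664} = - \frac{690728223}{664}$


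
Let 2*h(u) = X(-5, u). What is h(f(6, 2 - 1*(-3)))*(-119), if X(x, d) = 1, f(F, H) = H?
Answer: -119/2 ≈ -59.500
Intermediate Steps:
h(u) = ½ (h(u) = (½)*1 = ½)
h(f(6, 2 - 1*(-3)))*(-119) = (½)*(-119) = -119/2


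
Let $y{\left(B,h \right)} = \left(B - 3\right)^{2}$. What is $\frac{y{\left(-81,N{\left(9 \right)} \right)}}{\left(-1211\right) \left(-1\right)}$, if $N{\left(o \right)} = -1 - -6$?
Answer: $\frac{1008}{173} \approx 5.8266$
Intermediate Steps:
$N{\left(o \right)} = 5$ ($N{\left(o \right)} = -1 + 6 = 5$)
$y{\left(B,h \right)} = \left(-3 + B\right)^{2}$
$\frac{y{\left(-81,N{\left(9 \right)} \right)}}{\left(-1211\right) \left(-1\right)} = \frac{\left(-3 - 81\right)^{2}}{\left(-1211\right) \left(-1\right)} = \frac{\left(-84\right)^{2}}{1211} = 7056 \cdot \frac{1}{1211} = \frac{1008}{173}$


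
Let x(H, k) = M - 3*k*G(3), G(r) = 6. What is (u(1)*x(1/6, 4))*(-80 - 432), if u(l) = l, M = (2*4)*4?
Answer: 20480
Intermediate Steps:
M = 32 (M = 8*4 = 32)
x(H, k) = 32 - 18*k (x(H, k) = 32 - 3*k*6 = 32 - 18*k)
(u(1)*x(1/6, 4))*(-80 - 432) = (1*(32 - 18*4))*(-80 - 432) = (1*(32 - 72))*(-512) = (1*(-40))*(-512) = -40*(-512) = 20480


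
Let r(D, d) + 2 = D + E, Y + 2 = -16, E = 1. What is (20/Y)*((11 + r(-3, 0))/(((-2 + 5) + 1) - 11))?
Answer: 10/9 ≈ 1.1111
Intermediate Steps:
Y = -18 (Y = -2 - 16 = -18)
r(D, d) = -1 + D (r(D, d) = -2 + (D + 1) = -2 + (1 + D) = -1 + D)
(20/Y)*((11 + r(-3, 0))/(((-2 + 5) + 1) - 11)) = (20/(-18))*((11 + (-1 - 3))/(((-2 + 5) + 1) - 11)) = (-1/18*20)*((11 - 4)/((3 + 1) - 11)) = -70/(9*(4 - 11)) = -70/(9*(-7)) = -70*(-1)/(9*7) = -10/9*(-1) = 10/9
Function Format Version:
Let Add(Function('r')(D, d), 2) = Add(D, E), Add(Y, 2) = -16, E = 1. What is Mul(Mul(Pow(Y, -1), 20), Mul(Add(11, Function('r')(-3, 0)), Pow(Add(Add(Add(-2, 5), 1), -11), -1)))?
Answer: Rational(10, 9) ≈ 1.1111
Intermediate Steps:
Y = -18 (Y = Add(-2, -16) = -18)
Function('r')(D, d) = Add(-1, D) (Function('r')(D, d) = Add(-2, Add(D, 1)) = Add(-2, Add(1, D)) = Add(-1, D))
Mul(Mul(Pow(Y, -1), 20), Mul(Add(11, Function('r')(-3, 0)), Pow(Add(Add(Add(-2, 5), 1), -11), -1))) = Mul(Mul(Pow(-18, -1), 20), Mul(Add(11, Add(-1, -3)), Pow(Add(Add(Add(-2, 5), 1), -11), -1))) = Mul(Mul(Rational(-1, 18), 20), Mul(Add(11, -4), Pow(Add(Add(3, 1), -11), -1))) = Mul(Rational(-10, 9), Mul(7, Pow(Add(4, -11), -1))) = Mul(Rational(-10, 9), Mul(7, Pow(-7, -1))) = Mul(Rational(-10, 9), Mul(7, Rational(-1, 7))) = Mul(Rational(-10, 9), -1) = Rational(10, 9)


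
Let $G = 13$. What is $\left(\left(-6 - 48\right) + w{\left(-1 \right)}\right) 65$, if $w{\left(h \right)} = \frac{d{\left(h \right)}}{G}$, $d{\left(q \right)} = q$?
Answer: $-3515$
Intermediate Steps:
$w{\left(h \right)} = \frac{h}{13}$
$\left(\left(-6 - 48\right) + w{\left(-1 \right)}\right) 65 = \left(\left(-6 - 48\right) + \frac{1}{13} \left(-1\right)\right) 65 = \left(\left(-6 - 48\right) - \frac{1}{13}\right) 65 = \left(-54 - \frac{1}{13}\right) 65 = \left(- \frac{703}{13}\right) 65 = -3515$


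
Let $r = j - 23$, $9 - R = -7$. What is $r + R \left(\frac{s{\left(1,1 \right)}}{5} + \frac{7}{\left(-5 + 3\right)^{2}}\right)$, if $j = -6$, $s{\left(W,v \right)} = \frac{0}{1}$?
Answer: $-1$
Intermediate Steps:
$s{\left(W,v \right)} = 0$ ($s{\left(W,v \right)} = 0 \cdot 1 = 0$)
$R = 16$ ($R = 9 - -7 = 9 + 7 = 16$)
$r = -29$ ($r = -6 - 23 = -29$)
$r + R \left(\frac{s{\left(1,1 \right)}}{5} + \frac{7}{\left(-5 + 3\right)^{2}}\right) = -29 + 16 \left(\frac{0}{5} + \frac{7}{\left(-5 + 3\right)^{2}}\right) = -29 + 16 \left(0 \cdot \frac{1}{5} + \frac{7}{\left(-2\right)^{2}}\right) = -29 + 16 \left(0 + \frac{7}{4}\right) = -29 + 16 \cdot \frac{7}{4} = -29 + 28 = -1$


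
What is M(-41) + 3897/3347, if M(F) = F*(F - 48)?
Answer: 12217100/3347 ≈ 3650.2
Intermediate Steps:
M(F) = F*(-48 + F)
M(-41) + 3897/3347 = -41*(-48 - 41) + 3897/3347 = -41*(-89) + 3897*(1/3347) = 3649 + 3897/3347 = 12217100/3347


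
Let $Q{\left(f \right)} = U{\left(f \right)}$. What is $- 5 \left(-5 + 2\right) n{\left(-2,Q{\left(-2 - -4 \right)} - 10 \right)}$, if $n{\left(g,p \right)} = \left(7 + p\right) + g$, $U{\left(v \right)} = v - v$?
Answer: $-75$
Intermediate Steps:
$U{\left(v \right)} = 0$
$Q{\left(f \right)} = 0$
$n{\left(g,p \right)} = 7 + g + p$
$- 5 \left(-5 + 2\right) n{\left(-2,Q{\left(-2 - -4 \right)} - 10 \right)} = - 5 \left(-5 + 2\right) \left(7 - 2 + \left(0 - 10\right)\right) = \left(-5\right) \left(-3\right) \left(7 - 2 - 10\right) = 15 \left(-5\right) = -75$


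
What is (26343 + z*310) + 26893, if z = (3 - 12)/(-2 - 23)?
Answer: 266738/5 ≈ 53348.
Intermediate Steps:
z = 9/25 (z = -9/(-25) = -9*(-1/25) = 9/25 ≈ 0.36000)
(26343 + z*310) + 26893 = (26343 + (9/25)*310) + 26893 = (26343 + 558/5) + 26893 = 132273/5 + 26893 = 266738/5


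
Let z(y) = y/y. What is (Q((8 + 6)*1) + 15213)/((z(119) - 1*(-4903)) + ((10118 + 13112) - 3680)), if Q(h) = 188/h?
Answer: 106585/171178 ≈ 0.62266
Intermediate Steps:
z(y) = 1
(Q((8 + 6)*1) + 15213)/((z(119) - 1*(-4903)) + ((10118 + 13112) - 3680)) = (188/(((8 + 6)*1)) + 15213)/((1 - 1*(-4903)) + ((10118 + 13112) - 3680)) = (188/((14*1)) + 15213)/((1 + 4903) + (23230 - 3680)) = (188/14 + 15213)/(4904 + 19550) = (188*(1/14) + 15213)/24454 = (94/7 + 15213)*(1/24454) = (106585/7)*(1/24454) = 106585/171178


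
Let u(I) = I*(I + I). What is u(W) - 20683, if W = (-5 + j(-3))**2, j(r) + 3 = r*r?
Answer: -20681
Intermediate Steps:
j(r) = -3 + r**2 (j(r) = -3 + r*r = -3 + r**2)
W = 1 (W = (-5 + (-3 + (-3)**2))**2 = (-5 + (-3 + 9))**2 = (-5 + 6)**2 = 1**2 = 1)
u(I) = 2*I**2 (u(I) = I*(2*I) = 2*I**2)
u(W) - 20683 = 2*1**2 - 20683 = 2*1 - 20683 = 2 - 20683 = -20681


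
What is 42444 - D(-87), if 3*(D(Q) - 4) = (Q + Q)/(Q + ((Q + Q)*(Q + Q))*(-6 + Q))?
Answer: 4120711798/97095 ≈ 42440.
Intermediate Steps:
D(Q) = 4 + 2*Q/(3*(Q + 4*Q²*(-6 + Q))) (D(Q) = 4 + ((Q + Q)/(Q + ((Q + Q)*(Q + Q))*(-6 + Q)))/3 = 4 + ((2*Q)/(Q + ((2*Q)*(2*Q))*(-6 + Q)))/3 = 4 + ((2*Q)/(Q + (4*Q²)*(-6 + Q)))/3 = 4 + ((2*Q)/(Q + 4*Q²*(-6 + Q)))/3 = 4 + (2*Q/(Q + 4*Q²*(-6 + Q)))/3 = 4 + 2*Q/(3*(Q + 4*Q²*(-6 + Q))))
42444 - D(-87) = 42444 - 2*(7 - 144*(-87) + 24*(-87)²)/(3*(1 - 24*(-87) + 4*(-87)²)) = 42444 - 2*(7 + 12528 + 24*7569)/(3*(1 + 2088 + 4*7569)) = 42444 - 2*(7 + 12528 + 181656)/(3*(1 + 2088 + 30276)) = 42444 - 2*194191/(3*32365) = 42444 - 1*388382/97095 = 42444 - 388382/97095 = 4120711798/97095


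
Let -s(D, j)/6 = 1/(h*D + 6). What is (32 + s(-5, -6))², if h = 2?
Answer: 4489/4 ≈ 1122.3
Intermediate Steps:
s(D, j) = -6/(6 + 2*D) (s(D, j) = -6/(2*D + 6) = -6/(6 + 2*D))
(32 + s(-5, -6))² = (32 - 3/(3 - 5))² = (32 - 3/(-2))² = (32 - 3*(-½))² = (32 + 3/2)² = (67/2)² = 4489/4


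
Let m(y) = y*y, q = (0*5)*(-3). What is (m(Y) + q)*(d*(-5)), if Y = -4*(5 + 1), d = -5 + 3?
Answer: 5760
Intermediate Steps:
d = -2
Y = -24 (Y = -4*6 = -24)
q = 0 (q = 0*(-3) = 0)
m(y) = y²
(m(Y) + q)*(d*(-5)) = ((-24)² + 0)*(-2*(-5)) = (576 + 0)*10 = 576*10 = 5760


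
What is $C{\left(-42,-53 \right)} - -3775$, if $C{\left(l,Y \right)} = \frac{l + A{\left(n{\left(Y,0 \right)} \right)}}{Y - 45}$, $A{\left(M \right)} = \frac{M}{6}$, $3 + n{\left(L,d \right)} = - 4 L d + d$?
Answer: $\frac{739985}{196} \approx 3775.4$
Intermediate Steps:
$n{\left(L,d \right)} = -3 + d - 4 L d$ ($n{\left(L,d \right)} = -3 + \left(- 4 L d + d\right) = -3 - \left(- d + 4 L d\right) = -3 + d - 4 L d$)
$A{\left(M \right)} = \frac{M}{6}$ ($A{\left(M \right)} = M \frac{1}{6} = \frac{M}{6}$)
$C{\left(l,Y \right)} = \frac{- \frac{1}{2} + l}{-45 + Y}$ ($C{\left(l,Y \right)} = \frac{l + \frac{-3 + 0 - 4 Y 0}{6}}{Y - 45} = \frac{l + \frac{-3 + 0 + 0}{6}}{-45 + Y} = \frac{l + \frac{1}{6} \left(-3\right)}{-45 + Y} = \frac{l - \frac{1}{2}}{-45 + Y} = \frac{- \frac{1}{2} + l}{-45 + Y}$)
$C{\left(-42,-53 \right)} - -3775 = \frac{- \frac{1}{2} - 42}{-45 - 53} - -3775 = \frac{1}{-98} \left(- \frac{85}{2}\right) + 3775 = \left(- \frac{1}{98}\right) \left(- \frac{85}{2}\right) + 3775 = \frac{85}{196} + 3775 = \frac{739985}{196}$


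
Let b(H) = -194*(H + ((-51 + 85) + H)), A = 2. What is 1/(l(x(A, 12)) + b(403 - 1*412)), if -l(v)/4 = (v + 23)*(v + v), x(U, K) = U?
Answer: -1/3504 ≈ -0.00028539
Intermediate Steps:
b(H) = -6596 - 388*H (b(H) = -194*(H + (34 + H)) = -194*(34 + 2*H) = -6596 - 388*H)
l(v) = -8*v*(23 + v) (l(v) = -4*(v + 23)*(v + v) = -4*(23 + v)*2*v = -8*v*(23 + v))
1/(l(x(A, 12)) + b(403 - 1*412)) = 1/(-8*2*(23 + 2) + (-6596 - 388*(403 - 1*412))) = 1/(-8*2*25 + (-6596 - 388*(403 - 412))) = 1/(-400 + (-6596 - 388*(-9))) = 1/(-400 + (-6596 + 3492)) = 1/(-400 - 3104) = 1/(-3504) = -1/3504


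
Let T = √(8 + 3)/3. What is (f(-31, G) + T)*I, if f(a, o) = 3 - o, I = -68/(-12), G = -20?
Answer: 391/3 + 17*√11/9 ≈ 136.60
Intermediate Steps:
I = 17/3 (I = -1/12*(-68) = 17/3 ≈ 5.6667)
T = √11/3 (T = √11*(⅓) = √11/3 ≈ 1.1055)
(f(-31, G) + T)*I = ((3 - 1*(-20)) + √11/3)*(17/3) = ((3 + 20) + √11/3)*(17/3) = (23 + √11/3)*(17/3) = 391/3 + 17*√11/9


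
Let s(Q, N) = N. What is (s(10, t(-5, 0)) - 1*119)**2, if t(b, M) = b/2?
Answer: 59049/4 ≈ 14762.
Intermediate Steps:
t(b, M) = b/2 (t(b, M) = b*(1/2) = b/2)
(s(10, t(-5, 0)) - 1*119)**2 = ((1/2)*(-5) - 1*119)**2 = (-5/2 - 119)**2 = (-243/2)**2 = 59049/4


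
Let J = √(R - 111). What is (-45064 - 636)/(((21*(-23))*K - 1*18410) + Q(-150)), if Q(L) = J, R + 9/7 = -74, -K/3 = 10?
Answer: 156751000/13445763 + 11425*I*√2282/13445763 ≈ 11.658 + 0.040591*I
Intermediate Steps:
K = -30 (K = -3*10 = -30)
R = -527/7 (R = -9/7 - 74 = -527/7 ≈ -75.286)
J = 2*I*√2282/7 (J = √(-527/7 - 111) = √(-1304/7) = 2*I*√2282/7 ≈ 13.649*I)
Q(L) = 2*I*√2282/7
(-45064 - 636)/(((21*(-23))*K - 1*18410) + Q(-150)) = (-45064 - 636)/(((21*(-23))*(-30) - 1*18410) + 2*I*√2282/7) = -45700/((-483*(-30) - 18410) + 2*I*√2282/7) = -45700/((14490 - 18410) + 2*I*√2282/7) = -45700/(-3920 + 2*I*√2282/7)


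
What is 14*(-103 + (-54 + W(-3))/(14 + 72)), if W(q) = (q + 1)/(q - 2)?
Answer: -311906/215 ≈ -1450.7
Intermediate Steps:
W(q) = (1 + q)/(-2 + q)
14*(-103 + (-54 + W(-3))/(14 + 72)) = 14*(-103 + (-54 + (1 - 3)/(-2 - 3))/(14 + 72)) = 14*(-103 + (-54 - 2/(-5))/86) = 14*(-103 + (-54 - ⅕*(-2))*(1/86)) = 14*(-103 + (-54 + ⅖)*(1/86)) = 14*(-103 - 268/5*1/86) = 14*(-103 - 134/215) = 14*(-22279/215) = -311906/215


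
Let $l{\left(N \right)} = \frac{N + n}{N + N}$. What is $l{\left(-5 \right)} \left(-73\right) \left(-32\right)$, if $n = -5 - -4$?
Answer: $\frac{7008}{5} \approx 1401.6$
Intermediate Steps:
$n = -1$ ($n = -5 + 4 = -1$)
$l{\left(N \right)} = \frac{-1 + N}{2 N}$ ($l{\left(N \right)} = \frac{N - 1}{N + N} = \frac{-1 + N}{2 N}$)
$l{\left(-5 \right)} \left(-73\right) \left(-32\right) = \frac{-1 - 5}{2 \left(-5\right)} \left(-73\right) \left(-32\right) = \frac{1}{2} \left(- \frac{1}{5}\right) \left(-6\right) \left(-73\right) \left(-32\right) = \frac{3}{5} \left(-73\right) \left(-32\right) = \left(- \frac{219}{5}\right) \left(-32\right) = \frac{7008}{5}$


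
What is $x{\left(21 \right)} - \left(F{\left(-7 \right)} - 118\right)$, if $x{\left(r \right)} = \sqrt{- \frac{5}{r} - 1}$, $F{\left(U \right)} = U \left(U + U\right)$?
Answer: $20 + \frac{i \sqrt{546}}{21} \approx 20.0 + 1.1127 i$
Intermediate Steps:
$F{\left(U \right)} = 2 U^{2}$ ($F{\left(U \right)} = U 2 U = 2 U^{2}$)
$x{\left(r \right)} = \sqrt{-1 - \frac{5}{r}}$
$x{\left(21 \right)} - \left(F{\left(-7 \right)} - 118\right) = \sqrt{\frac{-5 - 21}{21}} - \left(2 \left(-7\right)^{2} - 118\right) = \sqrt{\frac{-5 - 21}{21}} - \left(2 \cdot 49 - 118\right) = \sqrt{\frac{1}{21} \left(-26\right)} - \left(98 - 118\right) = \sqrt{- \frac{26}{21}} - -20 = \frac{i \sqrt{546}}{21} + 20 = 20 + \frac{i \sqrt{546}}{21}$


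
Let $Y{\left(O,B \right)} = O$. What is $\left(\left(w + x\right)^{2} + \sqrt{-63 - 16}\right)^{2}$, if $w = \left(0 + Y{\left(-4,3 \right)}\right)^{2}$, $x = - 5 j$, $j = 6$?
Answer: $\left(196 + i \sqrt{79}\right)^{2} \approx 38337.0 + 3484.2 i$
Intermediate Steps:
$x = -30$ ($x = \left(-5\right) 6 = -30$)
$w = 16$ ($w = \left(0 - 4\right)^{2} = \left(-4\right)^{2} = 16$)
$\left(\left(w + x\right)^{2} + \sqrt{-63 - 16}\right)^{2} = \left(\left(16 - 30\right)^{2} + \sqrt{-63 - 16}\right)^{2} = \left(\left(-14\right)^{2} + \sqrt{-79}\right)^{2} = \left(196 + i \sqrt{79}\right)^{2}$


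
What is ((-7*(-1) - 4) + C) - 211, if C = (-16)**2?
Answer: 48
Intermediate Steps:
C = 256
((-7*(-1) - 4) + C) - 211 = ((-7*(-1) - 4) + 256) - 211 = ((7 - 4) + 256) - 211 = (3 + 256) - 211 = 259 - 211 = 48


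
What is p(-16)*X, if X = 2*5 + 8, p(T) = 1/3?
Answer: 6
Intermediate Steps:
p(T) = ⅓
X = 18 (X = 10 + 8 = 18)
p(-16)*X = (⅓)*18 = 6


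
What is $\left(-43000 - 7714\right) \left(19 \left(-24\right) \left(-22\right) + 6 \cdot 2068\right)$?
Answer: $-1138022160$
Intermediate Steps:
$\left(-43000 - 7714\right) \left(19 \left(-24\right) \left(-22\right) + 6 \cdot 2068\right) = - 50714 \left(\left(-456\right) \left(-22\right) + 12408\right) = - 50714 \left(10032 + 12408\right) = \left(-50714\right) 22440 = -1138022160$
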